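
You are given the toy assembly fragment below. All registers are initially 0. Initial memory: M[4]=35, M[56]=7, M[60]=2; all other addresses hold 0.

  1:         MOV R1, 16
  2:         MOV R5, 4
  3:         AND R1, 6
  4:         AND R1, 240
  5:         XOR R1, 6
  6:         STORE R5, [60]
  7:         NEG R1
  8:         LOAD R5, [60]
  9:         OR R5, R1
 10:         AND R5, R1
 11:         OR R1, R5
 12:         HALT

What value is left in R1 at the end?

R1=16
R5=4
R1=16&6=0
R1=0&240=0
R1=0^6=6
STORE R5, [60] → M[60]=4
R1=-(6)=-6
R5=M[60]=4
R5=4|(-6)=-2
R5=(-2)&(-6)=-6
R1=(-6)|(-6)=-6
halt.

-6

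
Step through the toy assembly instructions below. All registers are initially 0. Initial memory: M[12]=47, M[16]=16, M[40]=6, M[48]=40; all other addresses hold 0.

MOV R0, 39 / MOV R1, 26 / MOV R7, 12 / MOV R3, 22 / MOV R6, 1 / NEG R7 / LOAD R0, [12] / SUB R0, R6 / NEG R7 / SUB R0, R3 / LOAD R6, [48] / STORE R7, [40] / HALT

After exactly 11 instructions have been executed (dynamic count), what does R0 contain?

24

MOV R0, 39 → R0=39
MOV R1, 26 → R1=26
MOV R7, 12 → R7=12
MOV R3, 22 → R3=22
MOV R6, 1 → R6=1
NEG R7 → R7=-(12)=-12
LOAD R0, [12] → R0=M[12]=47
SUB R0, R6 → R0=47-1=46
NEG R7 → R7=-(-12)=12
SUB R0, R3 → R0=46-22=24
LOAD R6, [48] → R6=M[48]=40
After step 11: R0 = 24.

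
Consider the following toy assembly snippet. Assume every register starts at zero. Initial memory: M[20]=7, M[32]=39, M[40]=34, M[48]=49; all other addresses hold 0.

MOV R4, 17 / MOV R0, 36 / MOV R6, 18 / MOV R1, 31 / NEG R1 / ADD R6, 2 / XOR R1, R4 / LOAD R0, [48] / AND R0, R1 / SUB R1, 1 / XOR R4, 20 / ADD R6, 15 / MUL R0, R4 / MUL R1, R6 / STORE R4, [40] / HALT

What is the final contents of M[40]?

R4=17
R0=36
R6=18
R1=31
R1=-(31)=-31
R6=18+2=20
R1=(-31)^17=-16
R0=M[48]=49
R0=49&(-16)=48
R1=(-16)-1=-17
R4=17^20=5
R6=20+15=35
R0=48*5=240
R1=(-17)*35=-595
STORE R4, [40] → M[40]=5
halt.

5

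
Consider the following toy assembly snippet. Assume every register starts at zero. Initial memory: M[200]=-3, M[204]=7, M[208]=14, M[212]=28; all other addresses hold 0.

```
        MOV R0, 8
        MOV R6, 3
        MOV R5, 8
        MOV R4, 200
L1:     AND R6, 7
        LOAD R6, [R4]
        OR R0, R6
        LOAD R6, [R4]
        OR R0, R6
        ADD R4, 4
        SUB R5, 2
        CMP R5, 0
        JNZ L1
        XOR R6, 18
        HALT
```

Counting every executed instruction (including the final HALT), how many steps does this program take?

42

R0=8
R6=3
R5=8
R4=200
R6=3&7=3
R6=M[200]=-3
R0=8|(-3)=-3
R6=M[200]=-3
R0=(-3)|(-3)=-3
R4=200+4=204
R5=8-2=6
CMP R5, 0  (cmp 6,0)
JNZ L1: taken
R6=(-3)&7=5
R6=M[204]=7
R0=(-3)|7=-1
R6=M[204]=7
R0=(-1)|7=-1
R4=204+4=208
R5=6-2=4
CMP R5, 0  (cmp 4,0)
JNZ L1: taken
R6=7&7=7
R6=M[208]=14
R0=(-1)|14=-1
R6=M[208]=14
R0=(-1)|14=-1
R4=208+4=212
R5=4-2=2
CMP R5, 0  (cmp 2,0)
JNZ L1: taken
R6=14&7=6
R6=M[212]=28
R0=(-1)|28=-1
R6=M[212]=28
R0=(-1)|28=-1
R4=212+4=216
R5=2-2=0
CMP R5, 0  (cmp 0,0)
JNZ L1: not taken
R6=28^18=14
halt.
Total executed instructions: 42.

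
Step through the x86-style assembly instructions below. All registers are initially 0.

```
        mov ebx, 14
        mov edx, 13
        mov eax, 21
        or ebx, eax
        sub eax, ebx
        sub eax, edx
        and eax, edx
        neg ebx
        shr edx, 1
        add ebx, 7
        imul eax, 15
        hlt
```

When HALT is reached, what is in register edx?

after mov ebx, 14: ebx=14
after mov edx, 13: edx=13
after mov eax, 21: eax=21
after or ebx, eax: ebx=14|21=31
after sub eax, ebx: eax=21-31=-10
after sub eax, edx: eax=(-10)-13=-23
after and eax, edx: eax=(-23)&13=9
after neg ebx: ebx=-(31)=-31
after shr edx, 1: edx=13>>1=6
after add ebx, 7: ebx=(-31)+7=-24
after imul eax, 15: eax=9*15=135
halt.

6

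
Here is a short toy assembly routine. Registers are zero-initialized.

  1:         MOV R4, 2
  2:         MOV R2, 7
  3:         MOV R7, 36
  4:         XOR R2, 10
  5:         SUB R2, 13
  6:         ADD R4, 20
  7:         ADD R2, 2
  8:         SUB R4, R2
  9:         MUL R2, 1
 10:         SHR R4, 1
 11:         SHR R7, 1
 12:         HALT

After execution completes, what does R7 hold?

MOV R4, 2 → R4=2
MOV R2, 7 → R2=7
MOV R7, 36 → R7=36
XOR R2, 10 → R2=7^10=13
SUB R2, 13 → R2=13-13=0
ADD R4, 20 → R4=2+20=22
ADD R2, 2 → R2=0+2=2
SUB R4, R2 → R4=22-2=20
MUL R2, 1 → R2=2*1=2
SHR R4, 1 → R4=20>>1=10
SHR R7, 1 → R7=36>>1=18
halt.

18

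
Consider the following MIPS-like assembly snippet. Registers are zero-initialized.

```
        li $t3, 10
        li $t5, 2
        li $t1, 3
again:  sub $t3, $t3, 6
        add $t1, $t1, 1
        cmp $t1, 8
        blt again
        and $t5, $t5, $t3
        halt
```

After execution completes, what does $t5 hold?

0

$t3=10
$t5=2
$t1=3
$t3=10-6=4
$t1=3+1=4
cmp $t1, 8  (cmp 4,8)
blt again: taken
$t3=4-6=-2
$t1=4+1=5
cmp $t1, 8  (cmp 5,8)
blt again: taken
$t3=(-2)-6=-8
$t1=5+1=6
cmp $t1, 8  (cmp 6,8)
blt again: taken
$t3=(-8)-6=-14
$t1=6+1=7
cmp $t1, 8  (cmp 7,8)
blt again: taken
$t3=(-14)-6=-20
$t1=7+1=8
cmp $t1, 8  (cmp 8,8)
blt again: not taken
$t5=2&(-20)=0
halt.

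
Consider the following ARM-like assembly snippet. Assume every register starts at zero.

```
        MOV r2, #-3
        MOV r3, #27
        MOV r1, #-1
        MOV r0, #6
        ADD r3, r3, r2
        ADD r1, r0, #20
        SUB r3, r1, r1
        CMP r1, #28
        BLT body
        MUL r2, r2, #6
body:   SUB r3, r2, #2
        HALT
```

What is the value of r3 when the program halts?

after MOV r2, #-3: r2=-3
after MOV r3, #27: r3=27
after MOV r1, #-1: r1=-1
after MOV r0, #6: r0=6
after ADD r3, r3, r2: r3=27+(-3)=24
after ADD r1, r0, #20: r1=6+20=26
after SUB r3, r1, r1: r3=26-26=0
CMP r1, #28  (cmp 26,28)
BLT body: taken
after SUB r3, r2, #2: r3=(-3)-2=-5
halt.

-5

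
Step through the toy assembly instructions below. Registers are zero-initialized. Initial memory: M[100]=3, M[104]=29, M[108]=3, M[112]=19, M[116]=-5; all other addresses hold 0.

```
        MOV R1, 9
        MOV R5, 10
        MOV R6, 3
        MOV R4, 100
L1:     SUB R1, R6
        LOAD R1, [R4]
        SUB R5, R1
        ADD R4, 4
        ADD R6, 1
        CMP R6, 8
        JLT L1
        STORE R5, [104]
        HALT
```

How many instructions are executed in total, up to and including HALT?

41

after MOV R1, 9: R1=9
after MOV R5, 10: R5=10
after MOV R6, 3: R6=3
after MOV R4, 100: R4=100
after SUB R1, R6: R1=9-3=6
after LOAD R1, [R4]: R1=M[100]=3
after SUB R5, R1: R5=10-3=7
after ADD R4, 4: R4=100+4=104
after ADD R6, 1: R6=3+1=4
CMP R6, 8  (cmp 4,8)
JLT L1: taken
after SUB R1, R6: R1=3-4=-1
after LOAD R1, [R4]: R1=M[104]=29
after SUB R5, R1: R5=7-29=-22
after ADD R4, 4: R4=104+4=108
after ADD R6, 1: R6=4+1=5
CMP R6, 8  (cmp 5,8)
JLT L1: taken
after SUB R1, R6: R1=29-5=24
after LOAD R1, [R4]: R1=M[108]=3
after SUB R5, R1: R5=(-22)-3=-25
after ADD R4, 4: R4=108+4=112
after ADD R6, 1: R6=5+1=6
CMP R6, 8  (cmp 6,8)
JLT L1: taken
after SUB R1, R6: R1=3-6=-3
after LOAD R1, [R4]: R1=M[112]=19
after SUB R5, R1: R5=(-25)-19=-44
after ADD R4, 4: R4=112+4=116
after ADD R6, 1: R6=6+1=7
CMP R6, 8  (cmp 7,8)
JLT L1: taken
after SUB R1, R6: R1=19-7=12
after LOAD R1, [R4]: R1=M[116]=-5
after SUB R5, R1: R5=(-44)-(-5)=-39
after ADD R4, 4: R4=116+4=120
after ADD R6, 1: R6=7+1=8
CMP R6, 8  (cmp 8,8)
JLT L1: not taken
STORE R5, [104] → M[104]=-39
halt.
Total executed instructions: 41.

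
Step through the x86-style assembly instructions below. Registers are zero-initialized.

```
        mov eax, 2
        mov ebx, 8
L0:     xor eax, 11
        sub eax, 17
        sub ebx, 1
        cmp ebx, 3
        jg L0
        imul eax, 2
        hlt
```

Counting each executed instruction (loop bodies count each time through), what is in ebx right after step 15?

eax=2
ebx=8
eax=2^11=9
eax=9-17=-8
ebx=8-1=7
cmp ebx, 3  (cmp 7,3)
jg L0: taken
eax=(-8)^11=-13
eax=(-13)-17=-30
ebx=7-1=6
cmp ebx, 3  (cmp 6,3)
jg L0: taken
eax=(-30)^11=-23
eax=(-23)-17=-40
ebx=6-1=5
After step 15: ebx = 5.

5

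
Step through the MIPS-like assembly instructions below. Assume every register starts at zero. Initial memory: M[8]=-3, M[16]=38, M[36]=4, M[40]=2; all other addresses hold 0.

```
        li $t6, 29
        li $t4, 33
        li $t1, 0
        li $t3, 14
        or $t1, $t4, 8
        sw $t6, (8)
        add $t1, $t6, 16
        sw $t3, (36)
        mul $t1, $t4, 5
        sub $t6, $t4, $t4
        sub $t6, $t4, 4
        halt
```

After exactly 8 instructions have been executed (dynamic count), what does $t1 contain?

$t6=29
$t4=33
$t1=0
$t3=14
$t1=33|8=41
sw $t6, (8) → M[8]=29
$t1=29+16=45
sw $t3, (36) → M[36]=14
After step 8: $t1 = 45.

45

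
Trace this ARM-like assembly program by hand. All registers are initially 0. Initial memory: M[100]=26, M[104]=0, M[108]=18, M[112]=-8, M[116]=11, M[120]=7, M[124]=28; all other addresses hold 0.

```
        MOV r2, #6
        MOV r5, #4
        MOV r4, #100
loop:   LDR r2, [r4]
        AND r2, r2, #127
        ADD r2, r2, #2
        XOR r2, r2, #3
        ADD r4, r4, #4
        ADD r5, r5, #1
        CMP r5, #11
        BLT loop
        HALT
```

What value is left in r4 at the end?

128

after MOV r2, #6: r2=6
after MOV r5, #4: r5=4
after MOV r4, #100: r4=100
after LDR r2, [r4]: r2=M[100]=26
after AND r2, r2, #127: r2=26&127=26
after ADD r2, r2, #2: r2=26+2=28
after XOR r2, r2, #3: r2=28^3=31
after ADD r4, r4, #4: r4=100+4=104
after ADD r5, r5, #1: r5=4+1=5
CMP r5, #11  (cmp 5,11)
BLT loop: taken
after LDR r2, [r4]: r2=M[104]=0
after AND r2, r2, #127: r2=0&127=0
after ADD r2, r2, #2: r2=0+2=2
after XOR r2, r2, #3: r2=2^3=1
after ADD r4, r4, #4: r4=104+4=108
after ADD r5, r5, #1: r5=5+1=6
CMP r5, #11  (cmp 6,11)
BLT loop: taken
after LDR r2, [r4]: r2=M[108]=18
after AND r2, r2, #127: r2=18&127=18
after ADD r2, r2, #2: r2=18+2=20
after XOR r2, r2, #3: r2=20^3=23
after ADD r4, r4, #4: r4=108+4=112
after ADD r5, r5, #1: r5=6+1=7
CMP r5, #11  (cmp 7,11)
BLT loop: taken
after LDR r2, [r4]: r2=M[112]=-8
after AND r2, r2, #127: r2=(-8)&127=120
after ADD r2, r2, #2: r2=120+2=122
after XOR r2, r2, #3: r2=122^3=121
after ADD r4, r4, #4: r4=112+4=116
after ADD r5, r5, #1: r5=7+1=8
CMP r5, #11  (cmp 8,11)
BLT loop: taken
after LDR r2, [r4]: r2=M[116]=11
after AND r2, r2, #127: r2=11&127=11
after ADD r2, r2, #2: r2=11+2=13
after XOR r2, r2, #3: r2=13^3=14
after ADD r4, r4, #4: r4=116+4=120
after ADD r5, r5, #1: r5=8+1=9
CMP r5, #11  (cmp 9,11)
BLT loop: taken
after LDR r2, [r4]: r2=M[120]=7
after AND r2, r2, #127: r2=7&127=7
after ADD r2, r2, #2: r2=7+2=9
after XOR r2, r2, #3: r2=9^3=10
after ADD r4, r4, #4: r4=120+4=124
after ADD r5, r5, #1: r5=9+1=10
CMP r5, #11  (cmp 10,11)
BLT loop: taken
after LDR r2, [r4]: r2=M[124]=28
after AND r2, r2, #127: r2=28&127=28
after ADD r2, r2, #2: r2=28+2=30
after XOR r2, r2, #3: r2=30^3=29
after ADD r4, r4, #4: r4=124+4=128
after ADD r5, r5, #1: r5=10+1=11
CMP r5, #11  (cmp 11,11)
BLT loop: not taken
halt.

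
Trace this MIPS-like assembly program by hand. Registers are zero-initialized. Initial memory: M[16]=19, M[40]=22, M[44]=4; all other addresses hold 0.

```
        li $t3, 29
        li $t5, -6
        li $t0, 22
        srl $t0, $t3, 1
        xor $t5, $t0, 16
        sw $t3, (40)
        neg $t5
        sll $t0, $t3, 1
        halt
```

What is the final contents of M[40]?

$t3=29
$t5=-6
$t0=22
$t0=29>>1=14
$t5=14^16=30
sw $t3, (40) → M[40]=29
$t5=-(30)=-30
$t0=29<<1=58
halt.

29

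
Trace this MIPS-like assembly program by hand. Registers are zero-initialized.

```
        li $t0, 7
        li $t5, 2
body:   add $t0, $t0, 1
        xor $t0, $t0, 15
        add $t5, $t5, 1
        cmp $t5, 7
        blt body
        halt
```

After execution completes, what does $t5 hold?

7

li $t0, 7 → $t0=7
li $t5, 2 → $t5=2
add $t0, $t0, 1 → $t0=7+1=8
xor $t0, $t0, 15 → $t0=8^15=7
add $t5, $t5, 1 → $t5=2+1=3
cmp $t5, 7  (cmp 3,7)
blt body: taken
add $t0, $t0, 1 → $t0=7+1=8
xor $t0, $t0, 15 → $t0=8^15=7
add $t5, $t5, 1 → $t5=3+1=4
cmp $t5, 7  (cmp 4,7)
blt body: taken
add $t0, $t0, 1 → $t0=7+1=8
xor $t0, $t0, 15 → $t0=8^15=7
add $t5, $t5, 1 → $t5=4+1=5
cmp $t5, 7  (cmp 5,7)
blt body: taken
add $t0, $t0, 1 → $t0=7+1=8
xor $t0, $t0, 15 → $t0=8^15=7
add $t5, $t5, 1 → $t5=5+1=6
cmp $t5, 7  (cmp 6,7)
blt body: taken
add $t0, $t0, 1 → $t0=7+1=8
xor $t0, $t0, 15 → $t0=8^15=7
add $t5, $t5, 1 → $t5=6+1=7
cmp $t5, 7  (cmp 7,7)
blt body: not taken
halt.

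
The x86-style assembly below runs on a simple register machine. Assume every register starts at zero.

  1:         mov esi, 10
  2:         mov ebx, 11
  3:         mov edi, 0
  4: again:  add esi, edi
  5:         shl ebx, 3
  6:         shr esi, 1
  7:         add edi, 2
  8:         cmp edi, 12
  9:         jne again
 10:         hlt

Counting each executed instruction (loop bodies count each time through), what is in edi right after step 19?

mov esi, 10 → esi=10
mov ebx, 11 → ebx=11
mov edi, 0 → edi=0
add esi, edi → esi=10+0=10
shl ebx, 3 → ebx=11<<3=88
shr esi, 1 → esi=10>>1=5
add edi, 2 → edi=0+2=2
cmp edi, 12  (cmp 2,12)
jne again: taken
add esi, edi → esi=5+2=7
shl ebx, 3 → ebx=88<<3=704
shr esi, 1 → esi=7>>1=3
add edi, 2 → edi=2+2=4
cmp edi, 12  (cmp 4,12)
jne again: taken
add esi, edi → esi=3+4=7
shl ebx, 3 → ebx=704<<3=5632
shr esi, 1 → esi=7>>1=3
add edi, 2 → edi=4+2=6
After step 19: edi = 6.

6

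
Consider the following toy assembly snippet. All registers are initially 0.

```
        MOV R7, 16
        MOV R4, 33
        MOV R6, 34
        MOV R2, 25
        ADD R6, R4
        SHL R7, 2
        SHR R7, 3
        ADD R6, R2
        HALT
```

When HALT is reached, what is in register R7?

MOV R7, 16 → R7=16
MOV R4, 33 → R4=33
MOV R6, 34 → R6=34
MOV R2, 25 → R2=25
ADD R6, R4 → R6=34+33=67
SHL R7, 2 → R7=16<<2=64
SHR R7, 3 → R7=64>>3=8
ADD R6, R2 → R6=67+25=92
halt.

8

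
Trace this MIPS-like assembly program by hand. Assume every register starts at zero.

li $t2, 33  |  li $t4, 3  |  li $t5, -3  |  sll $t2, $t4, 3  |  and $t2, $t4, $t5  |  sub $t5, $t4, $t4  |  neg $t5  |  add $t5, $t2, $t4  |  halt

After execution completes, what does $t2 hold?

1

li $t2, 33 → $t2=33
li $t4, 3 → $t4=3
li $t5, -3 → $t5=-3
sll $t2, $t4, 3 → $t2=3<<3=24
and $t2, $t4, $t5 → $t2=3&(-3)=1
sub $t5, $t4, $t4 → $t5=3-3=0
neg $t5 → $t5=-(0)=0
add $t5, $t2, $t4 → $t5=1+3=4
halt.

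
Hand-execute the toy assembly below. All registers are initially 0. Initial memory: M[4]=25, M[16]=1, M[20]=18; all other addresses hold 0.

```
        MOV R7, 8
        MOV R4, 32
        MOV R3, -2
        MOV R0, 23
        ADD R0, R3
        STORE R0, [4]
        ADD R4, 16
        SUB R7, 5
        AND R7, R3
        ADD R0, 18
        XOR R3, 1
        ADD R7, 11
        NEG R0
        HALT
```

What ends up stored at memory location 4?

MOV R7, 8 → R7=8
MOV R4, 32 → R4=32
MOV R3, -2 → R3=-2
MOV R0, 23 → R0=23
ADD R0, R3 → R0=23+(-2)=21
STORE R0, [4] → M[4]=21
ADD R4, 16 → R4=32+16=48
SUB R7, 5 → R7=8-5=3
AND R7, R3 → R7=3&(-2)=2
ADD R0, 18 → R0=21+18=39
XOR R3, 1 → R3=(-2)^1=-1
ADD R7, 11 → R7=2+11=13
NEG R0 → R0=-(39)=-39
halt.

21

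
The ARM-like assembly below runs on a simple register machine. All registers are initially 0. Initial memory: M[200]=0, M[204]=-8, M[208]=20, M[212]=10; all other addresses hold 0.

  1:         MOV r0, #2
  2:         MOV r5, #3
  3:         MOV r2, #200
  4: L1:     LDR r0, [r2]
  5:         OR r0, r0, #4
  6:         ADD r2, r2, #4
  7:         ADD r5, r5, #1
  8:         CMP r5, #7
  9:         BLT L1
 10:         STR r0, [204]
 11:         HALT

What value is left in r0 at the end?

after MOV r0, #2: r0=2
after MOV r5, #3: r5=3
after MOV r2, #200: r2=200
after LDR r0, [r2]: r0=M[200]=0
after OR r0, r0, #4: r0=0|4=4
after ADD r2, r2, #4: r2=200+4=204
after ADD r5, r5, #1: r5=3+1=4
CMP r5, #7  (cmp 4,7)
BLT L1: taken
after LDR r0, [r2]: r0=M[204]=-8
after OR r0, r0, #4: r0=(-8)|4=-4
after ADD r2, r2, #4: r2=204+4=208
after ADD r5, r5, #1: r5=4+1=5
CMP r5, #7  (cmp 5,7)
BLT L1: taken
after LDR r0, [r2]: r0=M[208]=20
after OR r0, r0, #4: r0=20|4=20
after ADD r2, r2, #4: r2=208+4=212
after ADD r5, r5, #1: r5=5+1=6
CMP r5, #7  (cmp 6,7)
BLT L1: taken
after LDR r0, [r2]: r0=M[212]=10
after OR r0, r0, #4: r0=10|4=14
after ADD r2, r2, #4: r2=212+4=216
after ADD r5, r5, #1: r5=6+1=7
CMP r5, #7  (cmp 7,7)
BLT L1: not taken
STR r0, [204] → M[204]=14
halt.

14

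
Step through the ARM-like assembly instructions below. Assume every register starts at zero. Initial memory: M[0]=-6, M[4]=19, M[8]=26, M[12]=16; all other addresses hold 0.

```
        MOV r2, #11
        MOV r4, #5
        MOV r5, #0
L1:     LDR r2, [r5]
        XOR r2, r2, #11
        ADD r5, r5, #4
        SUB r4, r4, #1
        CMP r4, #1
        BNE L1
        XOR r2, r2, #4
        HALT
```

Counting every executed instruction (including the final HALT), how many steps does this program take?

after MOV r2, #11: r2=11
after MOV r4, #5: r4=5
after MOV r5, #0: r5=0
after LDR r2, [r5]: r2=M[0]=-6
after XOR r2, r2, #11: r2=(-6)^11=-15
after ADD r5, r5, #4: r5=0+4=4
after SUB r4, r4, #1: r4=5-1=4
CMP r4, #1  (cmp 4,1)
BNE L1: taken
after LDR r2, [r5]: r2=M[4]=19
after XOR r2, r2, #11: r2=19^11=24
after ADD r5, r5, #4: r5=4+4=8
after SUB r4, r4, #1: r4=4-1=3
CMP r4, #1  (cmp 3,1)
BNE L1: taken
after LDR r2, [r5]: r2=M[8]=26
after XOR r2, r2, #11: r2=26^11=17
after ADD r5, r5, #4: r5=8+4=12
after SUB r4, r4, #1: r4=3-1=2
CMP r4, #1  (cmp 2,1)
BNE L1: taken
after LDR r2, [r5]: r2=M[12]=16
after XOR r2, r2, #11: r2=16^11=27
after ADD r5, r5, #4: r5=12+4=16
after SUB r4, r4, #1: r4=2-1=1
CMP r4, #1  (cmp 1,1)
BNE L1: not taken
after XOR r2, r2, #4: r2=27^4=31
halt.
Total executed instructions: 29.

29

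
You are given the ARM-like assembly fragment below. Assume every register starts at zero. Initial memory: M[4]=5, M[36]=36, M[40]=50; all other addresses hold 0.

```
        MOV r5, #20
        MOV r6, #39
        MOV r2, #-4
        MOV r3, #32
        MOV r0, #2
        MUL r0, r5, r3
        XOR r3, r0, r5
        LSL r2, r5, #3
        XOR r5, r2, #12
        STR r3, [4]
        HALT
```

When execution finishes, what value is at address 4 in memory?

after MOV r5, #20: r5=20
after MOV r6, #39: r6=39
after MOV r2, #-4: r2=-4
after MOV r3, #32: r3=32
after MOV r0, #2: r0=2
after MUL r0, r5, r3: r0=20*32=640
after XOR r3, r0, r5: r3=640^20=660
after LSL r2, r5, #3: r2=20<<3=160
after XOR r5, r2, #12: r5=160^12=172
STR r3, [4] → M[4]=660
halt.

660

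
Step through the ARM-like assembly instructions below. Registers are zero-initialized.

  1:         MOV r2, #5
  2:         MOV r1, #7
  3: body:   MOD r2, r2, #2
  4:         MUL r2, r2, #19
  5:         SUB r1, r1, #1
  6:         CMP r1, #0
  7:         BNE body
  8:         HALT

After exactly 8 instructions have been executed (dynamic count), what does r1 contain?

6

after MOV r2, #5: r2=5
after MOV r1, #7: r1=7
after MOD r2, r2, #2: r2=5%2=1
after MUL r2, r2, #19: r2=1*19=19
after SUB r1, r1, #1: r1=7-1=6
CMP r1, #0  (cmp 6,0)
BNE body: taken
after MOD r2, r2, #2: r2=19%2=1
After step 8: r1 = 6.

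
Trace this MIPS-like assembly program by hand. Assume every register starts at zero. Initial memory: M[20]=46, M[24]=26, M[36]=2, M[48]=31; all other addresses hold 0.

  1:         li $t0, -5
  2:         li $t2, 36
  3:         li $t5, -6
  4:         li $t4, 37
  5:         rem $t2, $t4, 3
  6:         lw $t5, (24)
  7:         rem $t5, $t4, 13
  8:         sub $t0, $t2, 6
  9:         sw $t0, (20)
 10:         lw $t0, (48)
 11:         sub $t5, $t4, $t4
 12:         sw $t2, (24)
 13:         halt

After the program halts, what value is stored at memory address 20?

$t0=-5
$t2=36
$t5=-6
$t4=37
$t2=37%3=1
$t5=M[24]=26
$t5=37%13=11
$t0=1-6=-5
sw $t0, (20) → M[20]=-5
$t0=M[48]=31
$t5=37-37=0
sw $t2, (24) → M[24]=1
halt.

-5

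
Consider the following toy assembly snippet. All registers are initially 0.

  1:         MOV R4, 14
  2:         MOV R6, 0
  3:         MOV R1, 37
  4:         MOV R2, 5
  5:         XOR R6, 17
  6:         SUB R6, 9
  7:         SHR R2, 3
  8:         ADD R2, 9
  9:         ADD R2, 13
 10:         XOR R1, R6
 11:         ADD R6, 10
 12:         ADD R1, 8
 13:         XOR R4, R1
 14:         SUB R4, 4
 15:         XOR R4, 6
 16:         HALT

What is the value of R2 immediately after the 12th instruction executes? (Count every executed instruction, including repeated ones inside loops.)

22

MOV R4, 14 → R4=14
MOV R6, 0 → R6=0
MOV R1, 37 → R1=37
MOV R2, 5 → R2=5
XOR R6, 17 → R6=0^17=17
SUB R6, 9 → R6=17-9=8
SHR R2, 3 → R2=5>>3=0
ADD R2, 9 → R2=0+9=9
ADD R2, 13 → R2=9+13=22
XOR R1, R6 → R1=37^8=45
ADD R6, 10 → R6=8+10=18
ADD R1, 8 → R1=45+8=53
After step 12: R2 = 22.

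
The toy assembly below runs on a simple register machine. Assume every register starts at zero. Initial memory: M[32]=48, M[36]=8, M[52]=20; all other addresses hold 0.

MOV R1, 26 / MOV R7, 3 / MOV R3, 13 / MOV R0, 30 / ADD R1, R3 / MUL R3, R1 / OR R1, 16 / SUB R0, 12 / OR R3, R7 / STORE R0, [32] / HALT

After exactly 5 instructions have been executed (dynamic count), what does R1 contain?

39

after MOV R1, 26: R1=26
after MOV R7, 3: R7=3
after MOV R3, 13: R3=13
after MOV R0, 30: R0=30
after ADD R1, R3: R1=26+13=39
After step 5: R1 = 39.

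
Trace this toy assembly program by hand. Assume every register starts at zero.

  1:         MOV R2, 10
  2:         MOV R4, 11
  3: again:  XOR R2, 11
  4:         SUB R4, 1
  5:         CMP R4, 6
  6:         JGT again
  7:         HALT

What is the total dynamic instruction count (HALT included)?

23

MOV R2, 10 → R2=10
MOV R4, 11 → R4=11
XOR R2, 11 → R2=10^11=1
SUB R4, 1 → R4=11-1=10
CMP R4, 6  (cmp 10,6)
JGT again: taken
XOR R2, 11 → R2=1^11=10
SUB R4, 1 → R4=10-1=9
CMP R4, 6  (cmp 9,6)
JGT again: taken
XOR R2, 11 → R2=10^11=1
SUB R4, 1 → R4=9-1=8
CMP R4, 6  (cmp 8,6)
JGT again: taken
XOR R2, 11 → R2=1^11=10
SUB R4, 1 → R4=8-1=7
CMP R4, 6  (cmp 7,6)
JGT again: taken
XOR R2, 11 → R2=10^11=1
SUB R4, 1 → R4=7-1=6
CMP R4, 6  (cmp 6,6)
JGT again: not taken
halt.
Total executed instructions: 23.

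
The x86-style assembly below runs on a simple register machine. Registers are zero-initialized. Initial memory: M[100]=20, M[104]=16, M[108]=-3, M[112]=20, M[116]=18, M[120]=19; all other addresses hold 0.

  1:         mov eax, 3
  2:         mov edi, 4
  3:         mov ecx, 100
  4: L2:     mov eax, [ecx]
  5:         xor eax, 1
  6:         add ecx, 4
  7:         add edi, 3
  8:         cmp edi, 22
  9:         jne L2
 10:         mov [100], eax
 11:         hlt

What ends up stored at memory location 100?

18

mov eax, 3 → eax=3
mov edi, 4 → edi=4
mov ecx, 100 → ecx=100
mov eax, [ecx] → eax=M[100]=20
xor eax, 1 → eax=20^1=21
add ecx, 4 → ecx=100+4=104
add edi, 3 → edi=4+3=7
cmp edi, 22  (cmp 7,22)
jne L2: taken
mov eax, [ecx] → eax=M[104]=16
xor eax, 1 → eax=16^1=17
add ecx, 4 → ecx=104+4=108
add edi, 3 → edi=7+3=10
cmp edi, 22  (cmp 10,22)
jne L2: taken
mov eax, [ecx] → eax=M[108]=-3
xor eax, 1 → eax=(-3)^1=-4
add ecx, 4 → ecx=108+4=112
add edi, 3 → edi=10+3=13
cmp edi, 22  (cmp 13,22)
jne L2: taken
mov eax, [ecx] → eax=M[112]=20
xor eax, 1 → eax=20^1=21
add ecx, 4 → ecx=112+4=116
add edi, 3 → edi=13+3=16
cmp edi, 22  (cmp 16,22)
jne L2: taken
mov eax, [ecx] → eax=M[116]=18
xor eax, 1 → eax=18^1=19
add ecx, 4 → ecx=116+4=120
add edi, 3 → edi=16+3=19
cmp edi, 22  (cmp 19,22)
jne L2: taken
mov eax, [ecx] → eax=M[120]=19
xor eax, 1 → eax=19^1=18
add ecx, 4 → ecx=120+4=124
add edi, 3 → edi=19+3=22
cmp edi, 22  (cmp 22,22)
jne L2: not taken
mov [100], eax → M[100]=18
halt.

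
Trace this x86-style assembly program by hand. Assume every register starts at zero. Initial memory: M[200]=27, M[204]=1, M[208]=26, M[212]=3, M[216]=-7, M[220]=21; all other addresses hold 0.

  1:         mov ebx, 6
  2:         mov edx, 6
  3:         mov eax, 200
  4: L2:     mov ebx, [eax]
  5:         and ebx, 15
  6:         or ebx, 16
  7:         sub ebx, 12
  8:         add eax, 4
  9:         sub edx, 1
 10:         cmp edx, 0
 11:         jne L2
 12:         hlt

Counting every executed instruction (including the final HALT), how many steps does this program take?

after mov ebx, 6: ebx=6
after mov edx, 6: edx=6
after mov eax, 200: eax=200
after mov ebx, [eax]: ebx=M[200]=27
after and ebx, 15: ebx=27&15=11
after or ebx, 16: ebx=11|16=27
after sub ebx, 12: ebx=27-12=15
after add eax, 4: eax=200+4=204
after sub edx, 1: edx=6-1=5
cmp edx, 0  (cmp 5,0)
jne L2: taken
after mov ebx, [eax]: ebx=M[204]=1
after and ebx, 15: ebx=1&15=1
after or ebx, 16: ebx=1|16=17
after sub ebx, 12: ebx=17-12=5
after add eax, 4: eax=204+4=208
after sub edx, 1: edx=5-1=4
cmp edx, 0  (cmp 4,0)
jne L2: taken
after mov ebx, [eax]: ebx=M[208]=26
after and ebx, 15: ebx=26&15=10
after or ebx, 16: ebx=10|16=26
after sub ebx, 12: ebx=26-12=14
after add eax, 4: eax=208+4=212
after sub edx, 1: edx=4-1=3
cmp edx, 0  (cmp 3,0)
jne L2: taken
after mov ebx, [eax]: ebx=M[212]=3
after and ebx, 15: ebx=3&15=3
after or ebx, 16: ebx=3|16=19
after sub ebx, 12: ebx=19-12=7
after add eax, 4: eax=212+4=216
after sub edx, 1: edx=3-1=2
cmp edx, 0  (cmp 2,0)
jne L2: taken
after mov ebx, [eax]: ebx=M[216]=-7
after and ebx, 15: ebx=(-7)&15=9
after or ebx, 16: ebx=9|16=25
after sub ebx, 12: ebx=25-12=13
after add eax, 4: eax=216+4=220
after sub edx, 1: edx=2-1=1
cmp edx, 0  (cmp 1,0)
jne L2: taken
after mov ebx, [eax]: ebx=M[220]=21
after and ebx, 15: ebx=21&15=5
after or ebx, 16: ebx=5|16=21
after sub ebx, 12: ebx=21-12=9
after add eax, 4: eax=220+4=224
after sub edx, 1: edx=1-1=0
cmp edx, 0  (cmp 0,0)
jne L2: not taken
halt.
Total executed instructions: 52.

52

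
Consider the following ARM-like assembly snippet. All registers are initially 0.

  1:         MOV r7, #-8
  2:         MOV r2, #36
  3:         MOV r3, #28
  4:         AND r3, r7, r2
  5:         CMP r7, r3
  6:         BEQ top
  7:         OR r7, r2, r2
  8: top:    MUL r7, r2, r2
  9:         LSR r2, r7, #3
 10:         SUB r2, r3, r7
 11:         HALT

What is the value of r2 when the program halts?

after MOV r7, #-8: r7=-8
after MOV r2, #36: r2=36
after MOV r3, #28: r3=28
after AND r3, r7, r2: r3=(-8)&36=32
CMP r7, r3  (cmp -8,32)
BEQ top: not taken
after OR r7, r2, r2: r7=36|36=36
after MUL r7, r2, r2: r7=36*36=1296
after LSR r2, r7, #3: r2=1296>>3=162
after SUB r2, r3, r7: r2=32-1296=-1264
halt.

-1264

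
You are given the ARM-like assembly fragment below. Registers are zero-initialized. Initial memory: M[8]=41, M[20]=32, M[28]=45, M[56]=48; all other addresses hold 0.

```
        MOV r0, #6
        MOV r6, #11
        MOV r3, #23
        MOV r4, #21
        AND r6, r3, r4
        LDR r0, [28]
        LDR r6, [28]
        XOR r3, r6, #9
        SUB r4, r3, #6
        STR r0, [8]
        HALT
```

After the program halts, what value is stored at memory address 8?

r0=6
r6=11
r3=23
r4=21
r6=23&21=21
r0=M[28]=45
r6=M[28]=45
r3=45^9=36
r4=36-6=30
STR r0, [8] → M[8]=45
halt.

45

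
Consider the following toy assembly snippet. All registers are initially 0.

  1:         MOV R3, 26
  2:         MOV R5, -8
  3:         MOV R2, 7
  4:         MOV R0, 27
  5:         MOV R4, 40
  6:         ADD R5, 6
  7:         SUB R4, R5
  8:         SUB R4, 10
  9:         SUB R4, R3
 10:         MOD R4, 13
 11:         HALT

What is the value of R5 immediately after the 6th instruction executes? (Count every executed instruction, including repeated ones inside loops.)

-2

after MOV R3, 26: R3=26
after MOV R5, -8: R5=-8
after MOV R2, 7: R2=7
after MOV R0, 27: R0=27
after MOV R4, 40: R4=40
after ADD R5, 6: R5=(-8)+6=-2
After step 6: R5 = -2.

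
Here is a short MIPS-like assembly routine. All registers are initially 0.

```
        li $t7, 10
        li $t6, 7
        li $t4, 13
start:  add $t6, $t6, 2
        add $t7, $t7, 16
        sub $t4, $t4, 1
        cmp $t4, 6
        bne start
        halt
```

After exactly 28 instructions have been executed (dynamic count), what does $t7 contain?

after li $t7, 10: $t7=10
after li $t6, 7: $t6=7
after li $t4, 13: $t4=13
after add $t6, $t6, 2: $t6=7+2=9
after add $t7, $t7, 16: $t7=10+16=26
after sub $t4, $t4, 1: $t4=13-1=12
cmp $t4, 6  (cmp 12,6)
bne start: taken
after add $t6, $t6, 2: $t6=9+2=11
after add $t7, $t7, 16: $t7=26+16=42
after sub $t4, $t4, 1: $t4=12-1=11
cmp $t4, 6  (cmp 11,6)
bne start: taken
after add $t6, $t6, 2: $t6=11+2=13
after add $t7, $t7, 16: $t7=42+16=58
after sub $t4, $t4, 1: $t4=11-1=10
cmp $t4, 6  (cmp 10,6)
bne start: taken
after add $t6, $t6, 2: $t6=13+2=15
after add $t7, $t7, 16: $t7=58+16=74
after sub $t4, $t4, 1: $t4=10-1=9
cmp $t4, 6  (cmp 9,6)
bne start: taken
after add $t6, $t6, 2: $t6=15+2=17
after add $t7, $t7, 16: $t7=74+16=90
after sub $t4, $t4, 1: $t4=9-1=8
cmp $t4, 6  (cmp 8,6)
bne start: taken
After step 28: $t7 = 90.

90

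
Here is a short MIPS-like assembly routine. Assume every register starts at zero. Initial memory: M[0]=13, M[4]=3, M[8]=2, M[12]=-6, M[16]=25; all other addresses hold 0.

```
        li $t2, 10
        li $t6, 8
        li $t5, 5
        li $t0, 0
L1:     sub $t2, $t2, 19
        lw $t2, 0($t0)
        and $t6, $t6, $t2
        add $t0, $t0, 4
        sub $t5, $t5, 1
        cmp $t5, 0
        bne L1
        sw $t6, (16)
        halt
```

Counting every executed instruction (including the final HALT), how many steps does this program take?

41

$t2=10
$t6=8
$t5=5
$t0=0
$t2=10-19=-9
$t2=M[0]=13
$t6=8&13=8
$t0=0+4=4
$t5=5-1=4
cmp $t5, 0  (cmp 4,0)
bne L1: taken
$t2=13-19=-6
$t2=M[4]=3
$t6=8&3=0
$t0=4+4=8
$t5=4-1=3
cmp $t5, 0  (cmp 3,0)
bne L1: taken
$t2=3-19=-16
$t2=M[8]=2
$t6=0&2=0
$t0=8+4=12
$t5=3-1=2
cmp $t5, 0  (cmp 2,0)
bne L1: taken
$t2=2-19=-17
$t2=M[12]=-6
$t6=0&(-6)=0
$t0=12+4=16
$t5=2-1=1
cmp $t5, 0  (cmp 1,0)
bne L1: taken
$t2=(-6)-19=-25
$t2=M[16]=25
$t6=0&25=0
$t0=16+4=20
$t5=1-1=0
cmp $t5, 0  (cmp 0,0)
bne L1: not taken
sw $t6, (16) → M[16]=0
halt.
Total executed instructions: 41.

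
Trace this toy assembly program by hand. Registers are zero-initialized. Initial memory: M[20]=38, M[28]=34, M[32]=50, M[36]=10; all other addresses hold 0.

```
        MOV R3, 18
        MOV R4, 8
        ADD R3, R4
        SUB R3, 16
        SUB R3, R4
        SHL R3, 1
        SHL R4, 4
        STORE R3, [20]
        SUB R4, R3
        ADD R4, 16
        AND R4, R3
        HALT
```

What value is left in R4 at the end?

4

MOV R3, 18 → R3=18
MOV R4, 8 → R4=8
ADD R3, R4 → R3=18+8=26
SUB R3, 16 → R3=26-16=10
SUB R3, R4 → R3=10-8=2
SHL R3, 1 → R3=2<<1=4
SHL R4, 4 → R4=8<<4=128
STORE R3, [20] → M[20]=4
SUB R4, R3 → R4=128-4=124
ADD R4, 16 → R4=124+16=140
AND R4, R3 → R4=140&4=4
halt.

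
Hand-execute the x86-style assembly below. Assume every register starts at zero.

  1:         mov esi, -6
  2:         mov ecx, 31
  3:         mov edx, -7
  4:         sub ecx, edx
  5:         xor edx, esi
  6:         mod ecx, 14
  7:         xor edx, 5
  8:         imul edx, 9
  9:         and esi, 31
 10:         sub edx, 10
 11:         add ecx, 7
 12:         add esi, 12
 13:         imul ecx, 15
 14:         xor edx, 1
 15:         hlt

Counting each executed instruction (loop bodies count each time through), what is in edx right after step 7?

6

after mov esi, -6: esi=-6
after mov ecx, 31: ecx=31
after mov edx, -7: edx=-7
after sub ecx, edx: ecx=31-(-7)=38
after xor edx, esi: edx=(-7)^(-6)=3
after mod ecx, 14: ecx=38%14=10
after xor edx, 5: edx=3^5=6
After step 7: edx = 6.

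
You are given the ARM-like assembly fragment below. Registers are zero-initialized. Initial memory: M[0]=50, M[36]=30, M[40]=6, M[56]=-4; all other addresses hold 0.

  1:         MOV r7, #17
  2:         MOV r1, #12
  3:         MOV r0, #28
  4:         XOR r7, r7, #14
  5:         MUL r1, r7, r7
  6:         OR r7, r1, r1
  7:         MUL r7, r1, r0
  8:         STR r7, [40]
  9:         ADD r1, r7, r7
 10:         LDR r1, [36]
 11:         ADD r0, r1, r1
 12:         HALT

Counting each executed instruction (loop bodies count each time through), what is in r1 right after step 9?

MOV r7, #17 → r7=17
MOV r1, #12 → r1=12
MOV r0, #28 → r0=28
XOR r7, r7, #14 → r7=17^14=31
MUL r1, r7, r7 → r1=31*31=961
OR r7, r1, r1 → r7=961|961=961
MUL r7, r1, r0 → r7=961*28=26908
STR r7, [40] → M[40]=26908
ADD r1, r7, r7 → r1=26908+26908=53816
After step 9: r1 = 53816.

53816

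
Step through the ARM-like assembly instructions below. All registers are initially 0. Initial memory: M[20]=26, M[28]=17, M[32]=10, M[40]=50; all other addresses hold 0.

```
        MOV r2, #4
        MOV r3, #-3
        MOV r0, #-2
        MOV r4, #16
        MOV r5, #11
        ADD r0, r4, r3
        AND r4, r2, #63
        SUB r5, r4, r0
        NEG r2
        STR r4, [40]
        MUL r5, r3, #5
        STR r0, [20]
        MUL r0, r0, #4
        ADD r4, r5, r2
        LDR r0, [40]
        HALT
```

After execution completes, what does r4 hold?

MOV r2, #4 → r2=4
MOV r3, #-3 → r3=-3
MOV r0, #-2 → r0=-2
MOV r4, #16 → r4=16
MOV r5, #11 → r5=11
ADD r0, r4, r3 → r0=16+(-3)=13
AND r4, r2, #63 → r4=4&63=4
SUB r5, r4, r0 → r5=4-13=-9
NEG r2 → r2=-(4)=-4
STR r4, [40] → M[40]=4
MUL r5, r3, #5 → r5=(-3)*5=-15
STR r0, [20] → M[20]=13
MUL r0, r0, #4 → r0=13*4=52
ADD r4, r5, r2 → r4=(-15)+(-4)=-19
LDR r0, [40] → r0=M[40]=4
halt.

-19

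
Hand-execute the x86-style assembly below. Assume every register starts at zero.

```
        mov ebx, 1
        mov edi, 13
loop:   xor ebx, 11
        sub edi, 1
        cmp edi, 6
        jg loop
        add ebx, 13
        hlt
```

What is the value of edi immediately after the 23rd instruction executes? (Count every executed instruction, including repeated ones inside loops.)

after mov ebx, 1: ebx=1
after mov edi, 13: edi=13
after xor ebx, 11: ebx=1^11=10
after sub edi, 1: edi=13-1=12
cmp edi, 6  (cmp 12,6)
jg loop: taken
after xor ebx, 11: ebx=10^11=1
after sub edi, 1: edi=12-1=11
cmp edi, 6  (cmp 11,6)
jg loop: taken
after xor ebx, 11: ebx=1^11=10
after sub edi, 1: edi=11-1=10
cmp edi, 6  (cmp 10,6)
jg loop: taken
after xor ebx, 11: ebx=10^11=1
after sub edi, 1: edi=10-1=9
cmp edi, 6  (cmp 9,6)
jg loop: taken
after xor ebx, 11: ebx=1^11=10
after sub edi, 1: edi=9-1=8
cmp edi, 6  (cmp 8,6)
jg loop: taken
after xor ebx, 11: ebx=10^11=1
After step 23: edi = 8.

8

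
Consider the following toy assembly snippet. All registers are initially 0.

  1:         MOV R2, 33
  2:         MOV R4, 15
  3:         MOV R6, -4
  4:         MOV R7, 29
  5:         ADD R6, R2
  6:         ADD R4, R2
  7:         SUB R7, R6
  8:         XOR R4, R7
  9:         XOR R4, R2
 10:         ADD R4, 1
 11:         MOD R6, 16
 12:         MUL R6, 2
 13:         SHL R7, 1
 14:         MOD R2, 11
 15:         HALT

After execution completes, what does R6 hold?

R2=33
R4=15
R6=-4
R7=29
R6=(-4)+33=29
R4=15+33=48
R7=29-29=0
R4=48^0=48
R4=48^33=17
R4=17+1=18
R6=29%16=13
R6=13*2=26
R7=0<<1=0
R2=33%11=0
halt.

26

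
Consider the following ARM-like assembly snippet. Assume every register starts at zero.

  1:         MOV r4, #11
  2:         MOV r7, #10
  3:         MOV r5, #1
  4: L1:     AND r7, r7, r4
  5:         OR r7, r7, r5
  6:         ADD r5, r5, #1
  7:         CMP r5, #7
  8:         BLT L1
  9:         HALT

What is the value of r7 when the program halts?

15

MOV r4, #11 → r4=11
MOV r7, #10 → r7=10
MOV r5, #1 → r5=1
AND r7, r7, r4 → r7=10&11=10
OR r7, r7, r5 → r7=10|1=11
ADD r5, r5, #1 → r5=1+1=2
CMP r5, #7  (cmp 2,7)
BLT L1: taken
AND r7, r7, r4 → r7=11&11=11
OR r7, r7, r5 → r7=11|2=11
ADD r5, r5, #1 → r5=2+1=3
CMP r5, #7  (cmp 3,7)
BLT L1: taken
AND r7, r7, r4 → r7=11&11=11
OR r7, r7, r5 → r7=11|3=11
ADD r5, r5, #1 → r5=3+1=4
CMP r5, #7  (cmp 4,7)
BLT L1: taken
AND r7, r7, r4 → r7=11&11=11
OR r7, r7, r5 → r7=11|4=15
ADD r5, r5, #1 → r5=4+1=5
CMP r5, #7  (cmp 5,7)
BLT L1: taken
AND r7, r7, r4 → r7=15&11=11
OR r7, r7, r5 → r7=11|5=15
ADD r5, r5, #1 → r5=5+1=6
CMP r5, #7  (cmp 6,7)
BLT L1: taken
AND r7, r7, r4 → r7=15&11=11
OR r7, r7, r5 → r7=11|6=15
ADD r5, r5, #1 → r5=6+1=7
CMP r5, #7  (cmp 7,7)
BLT L1: not taken
halt.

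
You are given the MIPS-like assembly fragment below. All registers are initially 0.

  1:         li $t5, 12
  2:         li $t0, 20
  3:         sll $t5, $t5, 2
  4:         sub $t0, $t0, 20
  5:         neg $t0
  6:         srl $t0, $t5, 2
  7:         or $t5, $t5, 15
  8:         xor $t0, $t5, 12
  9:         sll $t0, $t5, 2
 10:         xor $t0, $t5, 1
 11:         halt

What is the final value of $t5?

63

after li $t5, 12: $t5=12
after li $t0, 20: $t0=20
after sll $t5, $t5, 2: $t5=12<<2=48
after sub $t0, $t0, 20: $t0=20-20=0
after neg $t0: $t0=-(0)=0
after srl $t0, $t5, 2: $t0=48>>2=12
after or $t5, $t5, 15: $t5=48|15=63
after xor $t0, $t5, 12: $t0=63^12=51
after sll $t0, $t5, 2: $t0=63<<2=252
after xor $t0, $t5, 1: $t0=63^1=62
halt.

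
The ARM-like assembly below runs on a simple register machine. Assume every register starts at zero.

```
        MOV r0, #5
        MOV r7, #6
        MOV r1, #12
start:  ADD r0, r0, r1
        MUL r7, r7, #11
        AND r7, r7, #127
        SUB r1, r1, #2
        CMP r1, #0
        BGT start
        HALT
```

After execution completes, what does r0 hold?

47

after MOV r0, #5: r0=5
after MOV r7, #6: r7=6
after MOV r1, #12: r1=12
after ADD r0, r0, r1: r0=5+12=17
after MUL r7, r7, #11: r7=6*11=66
after AND r7, r7, #127: r7=66&127=66
after SUB r1, r1, #2: r1=12-2=10
CMP r1, #0  (cmp 10,0)
BGT start: taken
after ADD r0, r0, r1: r0=17+10=27
after MUL r7, r7, #11: r7=66*11=726
after AND r7, r7, #127: r7=726&127=86
after SUB r1, r1, #2: r1=10-2=8
CMP r1, #0  (cmp 8,0)
BGT start: taken
after ADD r0, r0, r1: r0=27+8=35
after MUL r7, r7, #11: r7=86*11=946
after AND r7, r7, #127: r7=946&127=50
after SUB r1, r1, #2: r1=8-2=6
CMP r1, #0  (cmp 6,0)
BGT start: taken
after ADD r0, r0, r1: r0=35+6=41
after MUL r7, r7, #11: r7=50*11=550
after AND r7, r7, #127: r7=550&127=38
after SUB r1, r1, #2: r1=6-2=4
CMP r1, #0  (cmp 4,0)
BGT start: taken
after ADD r0, r0, r1: r0=41+4=45
after MUL r7, r7, #11: r7=38*11=418
after AND r7, r7, #127: r7=418&127=34
after SUB r1, r1, #2: r1=4-2=2
CMP r1, #0  (cmp 2,0)
BGT start: taken
after ADD r0, r0, r1: r0=45+2=47
after MUL r7, r7, #11: r7=34*11=374
after AND r7, r7, #127: r7=374&127=118
after SUB r1, r1, #2: r1=2-2=0
CMP r1, #0  (cmp 0,0)
BGT start: not taken
halt.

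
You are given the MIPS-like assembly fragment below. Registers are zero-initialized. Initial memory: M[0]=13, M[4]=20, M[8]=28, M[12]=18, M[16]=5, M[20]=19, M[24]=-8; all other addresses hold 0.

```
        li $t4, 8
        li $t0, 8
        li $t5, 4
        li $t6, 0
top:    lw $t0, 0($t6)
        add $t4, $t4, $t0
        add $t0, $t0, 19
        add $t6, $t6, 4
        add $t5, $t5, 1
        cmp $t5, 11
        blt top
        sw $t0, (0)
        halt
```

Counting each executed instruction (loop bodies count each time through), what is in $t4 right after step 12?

21

after li $t4, 8: $t4=8
after li $t0, 8: $t0=8
after li $t5, 4: $t5=4
after li $t6, 0: $t6=0
after lw $t0, 0($t6): $t0=M[0]=13
after add $t4, $t4, $t0: $t4=8+13=21
after add $t0, $t0, 19: $t0=13+19=32
after add $t6, $t6, 4: $t6=0+4=4
after add $t5, $t5, 1: $t5=4+1=5
cmp $t5, 11  (cmp 5,11)
blt top: taken
after lw $t0, 0($t6): $t0=M[4]=20
After step 12: $t4 = 21.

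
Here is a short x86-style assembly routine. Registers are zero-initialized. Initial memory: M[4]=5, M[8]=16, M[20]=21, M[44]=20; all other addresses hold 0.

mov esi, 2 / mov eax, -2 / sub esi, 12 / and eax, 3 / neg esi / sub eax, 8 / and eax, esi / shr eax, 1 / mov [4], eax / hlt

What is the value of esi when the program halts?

esi=2
eax=-2
esi=2-12=-10
eax=(-2)&3=2
esi=-(-10)=10
eax=2-8=-6
eax=(-6)&10=10
eax=10>>1=5
mov [4], eax → M[4]=5
halt.

10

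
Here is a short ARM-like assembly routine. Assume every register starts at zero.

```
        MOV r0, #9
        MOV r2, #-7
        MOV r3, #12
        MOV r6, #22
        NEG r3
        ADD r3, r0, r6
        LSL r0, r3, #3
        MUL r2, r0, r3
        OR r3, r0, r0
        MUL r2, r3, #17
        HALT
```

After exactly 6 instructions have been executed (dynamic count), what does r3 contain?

31

r0=9
r2=-7
r3=12
r6=22
r3=-(12)=-12
r3=9+22=31
After step 6: r3 = 31.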